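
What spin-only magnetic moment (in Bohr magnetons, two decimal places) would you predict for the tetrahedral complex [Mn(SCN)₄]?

Each SCN⁻ contributes -1; 4 × (-1) = -4. With overall charge +0, Mn is in the +4 oxidation state.
Mn⁴⁺: group 7, so d-count = 7 − 4 = 3.
Tetrahedral splitting is small, so the complex is high-spin.
Configuration: e² t₂¹ → 3 unpaired electrons.
μ(spin-only) = √[3(3+2)] = √15 ≈ 3.87 Bohr magnetons.

3.87 Bohr magnetons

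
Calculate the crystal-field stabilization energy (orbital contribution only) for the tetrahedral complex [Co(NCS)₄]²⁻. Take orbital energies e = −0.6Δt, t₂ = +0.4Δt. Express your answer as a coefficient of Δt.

-1.2 Δt

Each NCS⁻ contributes -1; 4 × (-1) = -4. With overall charge -2, Co is in the +2 oxidation state.
Co is in group 9, so Co²⁺ is d⁷ (9 − 2 = 7).
Tetrahedral splitting is small, so the complex is high-spin.
Configuration: e⁴ t₂³.
CFSE = 4(-0.6Δt) + 3(0.4Δt) = -2.4Δt + 1.2Δt = -1.2Δt.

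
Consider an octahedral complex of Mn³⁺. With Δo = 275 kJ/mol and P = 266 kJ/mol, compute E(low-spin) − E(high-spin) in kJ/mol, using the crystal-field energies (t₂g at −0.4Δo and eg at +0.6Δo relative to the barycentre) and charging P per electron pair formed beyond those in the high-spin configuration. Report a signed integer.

-9

Mn³⁺: group 7, so d-count = 7 − 3 = 4.
High-spin d⁴ fills as t₂g³ eg¹ with CFSE 3(−0.4) + 1(+0.6) = -0.6Δo = -165 kJ/mol.
Low-spin t₂g⁴ eg⁰ gives -1.6Δo = -440 kJ/mol, but forming 1 extra pair costs 1P = 266 kJ/mol, so E(LS) = -440 + 266 = -174 kJ/mol.
Thus E(LS) − E(HS) = -9 kJ/mol.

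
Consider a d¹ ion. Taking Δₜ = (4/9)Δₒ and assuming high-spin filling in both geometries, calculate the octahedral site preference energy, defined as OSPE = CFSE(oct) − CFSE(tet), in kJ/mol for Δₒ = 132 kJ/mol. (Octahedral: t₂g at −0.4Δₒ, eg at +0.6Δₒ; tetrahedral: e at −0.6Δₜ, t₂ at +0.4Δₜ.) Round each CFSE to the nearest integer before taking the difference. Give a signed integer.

Octahedral (high-spin): t2g^1 e_g^0, CFSE = 1(−0.4) + 0(+0.6) = -0.4Δₒ = -0.4 × 132 = -53 kJ/mol.
Tetrahedral e^1 t2^0 gives -0.6Δₜ = -0.6 × (4/9) × 132 = -35 kJ/mol.
OSPE = -53 − (-35) = -18 kJ/mol.

-18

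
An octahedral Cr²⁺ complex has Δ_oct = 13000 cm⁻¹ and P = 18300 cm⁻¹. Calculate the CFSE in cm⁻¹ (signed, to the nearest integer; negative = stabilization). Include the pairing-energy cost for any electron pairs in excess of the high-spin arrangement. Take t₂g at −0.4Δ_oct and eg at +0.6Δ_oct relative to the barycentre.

Cr sits in group 6; removing 2 electrons leaves Cr²⁺ with 6 − 2 = 4 d electrons.
With Δ_oct < P the complex is high-spin.
Configuration: t₂g³ eg¹.
Orbital CFSE = -0.6Δ_oct = -0.6 × 13000 = -7800 cm⁻¹.
High-spin has no excess pairs, so no pairing correction applies.

-7800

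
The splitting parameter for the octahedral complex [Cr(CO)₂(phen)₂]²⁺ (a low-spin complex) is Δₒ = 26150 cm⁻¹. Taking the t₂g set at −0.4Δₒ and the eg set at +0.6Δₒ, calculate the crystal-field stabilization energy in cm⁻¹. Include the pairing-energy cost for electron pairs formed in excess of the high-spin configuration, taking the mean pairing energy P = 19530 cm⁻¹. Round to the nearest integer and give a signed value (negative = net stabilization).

-22310

Ligand charges: 2×(+0) from CO and 2×(+0) from phen sum to +0; with overall charge +2, Cr is +2.
Cr sits in group 6; removing 2 electrons leaves Cr²⁺ with 6 − 2 = 4 d electrons.
Electron filling gives t₂g⁴ eg⁰.
Orbital CFSE = 4(-0.4) + 0(0.6) = -1.6Δₒ = -1.6 × 26150 = -41840 cm⁻¹.
High-spin d⁴ would be t₂g³ eg¹ with 0 pairs; low-spin has 1, so 1 excess pair costs +1P = +19530 cm⁻¹.
Overall CFSE = -41840 + 19530 = -22310 cm⁻¹.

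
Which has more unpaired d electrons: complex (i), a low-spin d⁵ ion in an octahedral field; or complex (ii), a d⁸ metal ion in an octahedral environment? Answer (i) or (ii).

(ii)

(i): t₂g⁵ eg⁰ → 1 unpaired.
(ii): t₂g⁶ eg² → 2 unpaired.
So (ii) has more unpaired electrons.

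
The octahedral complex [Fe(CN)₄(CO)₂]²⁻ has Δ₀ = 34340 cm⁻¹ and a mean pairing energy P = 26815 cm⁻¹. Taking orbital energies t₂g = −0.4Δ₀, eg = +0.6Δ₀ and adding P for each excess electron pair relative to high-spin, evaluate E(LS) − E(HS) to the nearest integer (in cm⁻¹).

Ligand charges: 4×(-1) from CN⁻ and 2×(+0) from CO sum to -4; with overall charge -2, Fe is +2.
Fe sits in group 8; removing 2 electrons leaves Fe²⁺ with 8 − 2 = 6 d electrons.
High-spin: t₂g⁴ eg², CFSE = -0.4Δ₀ = -13736 cm⁻¹.
For low-spin the configuration is t₂g⁶ eg⁰: orbital energy -2.4 × 34340 = -82416 cm⁻¹, and 2 additional pairs relative to high-spin add 53630 cm⁻¹, giving -28786 cm⁻¹.
E(LS) − E(HS) = -28786 − (-13736) = -15050 cm⁻¹.

-15050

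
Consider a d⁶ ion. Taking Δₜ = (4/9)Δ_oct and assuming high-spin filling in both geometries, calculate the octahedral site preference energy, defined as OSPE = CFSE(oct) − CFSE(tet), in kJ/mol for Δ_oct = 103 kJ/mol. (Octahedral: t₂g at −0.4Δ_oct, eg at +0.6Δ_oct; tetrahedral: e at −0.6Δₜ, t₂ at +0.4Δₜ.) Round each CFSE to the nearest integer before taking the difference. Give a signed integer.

In an octahedral site d⁶ (HS) is t₂g⁴ eg², giving CFSE(oct) = -0.4Δ_oct = -41 kJ/mol.
Tetrahedral: e³ t₂³, CFSE = 3(−0.6) + 3(+0.4) = -0.6Δₜ = -0.6 × (4/9) × 103 = -27 kJ/mol.
OSPE = CFSE(oct) − CFSE(tet) = -41 − (-27) = -14 kJ/mol.

-14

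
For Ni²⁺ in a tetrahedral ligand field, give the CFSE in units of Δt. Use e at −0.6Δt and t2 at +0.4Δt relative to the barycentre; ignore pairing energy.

-0.8 Δt

Ni sits in group 10; removing 2 electrons leaves Ni²⁺ with 10 − 2 = 8 d electrons.
Tetrahedral splitting is small, so the complex is high-spin.
Configuration: e^4 t2^4.
CFSE = 4(-0.6Δt) + 4(0.4Δt) = -2.4Δt + 1.6Δt = -0.8Δt.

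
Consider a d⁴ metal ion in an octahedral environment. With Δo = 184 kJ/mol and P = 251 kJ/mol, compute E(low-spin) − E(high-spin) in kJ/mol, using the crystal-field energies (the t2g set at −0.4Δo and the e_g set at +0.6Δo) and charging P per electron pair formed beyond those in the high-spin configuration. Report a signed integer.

In the high-spin limit (t2g^3 e_g^1) the orbital term is -0.6Δo = -110 kJ/mol, with no excess pairing.
Low-spin t2g^4 e_g^0 gives -1.6Δo = -294 kJ/mol, but forming 1 extra pair costs 1P = 251 kJ/mol, so E(LS) = -294 + 251 = -43 kJ/mol.
E(LS) − E(HS) = -43 − (-110) = 67 kJ/mol.

67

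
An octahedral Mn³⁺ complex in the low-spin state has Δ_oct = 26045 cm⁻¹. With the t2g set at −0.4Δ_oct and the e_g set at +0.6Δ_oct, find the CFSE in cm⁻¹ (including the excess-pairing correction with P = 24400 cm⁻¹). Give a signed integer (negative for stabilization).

-17272

Mn sits in group 7; removing 3 electrons leaves Mn³⁺ with 7 − 3 = 4 d electrons.
The d⁴ electrons fill as t2g^4 e_g^0.
CFSE(orbital) = 4×(-0.4Δ_oct) + 0×(0.6Δ_oct) = -1.6Δ_oct; with Δ_oct = 26045 cm⁻¹ that is -41672 cm⁻¹.
Relative to high-spin t2g^3 e_g^1 (0 paired), the low-spin configuration has 1 additional pair, contributing +1 × 24400 = +24400 cm⁻¹.
Combining: -41672 + 24400 = -17272 cm⁻¹.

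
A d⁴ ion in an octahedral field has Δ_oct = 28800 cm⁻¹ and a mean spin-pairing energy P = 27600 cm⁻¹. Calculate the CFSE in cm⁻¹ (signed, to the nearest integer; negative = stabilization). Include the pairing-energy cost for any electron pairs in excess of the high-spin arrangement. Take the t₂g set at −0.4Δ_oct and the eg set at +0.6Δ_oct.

Here Δ_oct > P (28800 > 27600), so the low-spin state is favoured.
That gives t₂g⁴ eg⁰.
Orbital CFSE = -1.6Δ_oct = -1.6 × 28800 = -46080 cm⁻¹.
Excess pairs vs high-spin: 1 − 0 = 1; pairing cost = +27600 cm⁻¹.
Net CFSE = -46080 + 27600 = -18480 cm⁻¹.

-18480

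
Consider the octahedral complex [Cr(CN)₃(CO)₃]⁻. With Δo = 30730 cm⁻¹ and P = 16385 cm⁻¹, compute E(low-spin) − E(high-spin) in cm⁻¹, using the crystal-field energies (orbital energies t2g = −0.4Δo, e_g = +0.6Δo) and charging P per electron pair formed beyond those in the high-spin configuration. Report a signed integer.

Ligand charges: 3×(-1) from CN⁻ and 3×(+0) from CO sum to -3; with overall charge -1, Cr is +2.
Cr²⁺: group 6, so d-count = 6 − 2 = 4.
High-spin: t2g^3 e_g^1, CFSE = -0.6Δo = -18438 cm⁻¹.
For low-spin the configuration is t2g^4 e_g^0: orbital energy -1.6 × 30730 = -49168 cm⁻¹, and 1 additional pair relative to high-spin adds 16385 cm⁻¹, giving -32783 cm⁻¹.
The difference is -32783 − (-18438) = -14345 cm⁻¹, so low-spin lies lower.

-14345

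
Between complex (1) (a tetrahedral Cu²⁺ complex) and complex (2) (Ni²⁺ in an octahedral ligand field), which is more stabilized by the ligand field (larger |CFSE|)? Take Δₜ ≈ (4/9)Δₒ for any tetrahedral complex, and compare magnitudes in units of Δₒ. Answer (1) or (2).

(1): Cu sits in group 11; removing 2 electrons leaves Cu²⁺ with 11 − 2 = 9 d electrons; Tetrahedral splitting is small, so the complex is high-spin; e⁴ t₂⁵, CFSE = -0.4Δₜ ≈ -0.18Δₒ.
(2): Ni sits in group 10; removing 2 electrons leaves Ni²⁺ with 10 − 2 = 8 d electrons; t₂g⁶ eg², CFSE = -1.2Δₒ.
So (2) has the larger |CFSE|.

(2)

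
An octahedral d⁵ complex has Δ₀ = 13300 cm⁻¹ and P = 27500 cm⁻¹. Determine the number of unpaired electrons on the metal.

5

Here Δ₀ < P (13300 < 27500), so the high-spin state is favoured.
Configuration: t₂g³ eg².
Unpaired electrons: 5.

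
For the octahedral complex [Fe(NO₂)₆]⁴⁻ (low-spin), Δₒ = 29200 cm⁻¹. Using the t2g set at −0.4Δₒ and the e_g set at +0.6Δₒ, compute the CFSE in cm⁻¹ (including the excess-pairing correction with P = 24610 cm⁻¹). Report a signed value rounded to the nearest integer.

-20860

Each NO₂⁻ contributes -1; 6 × (-1) = -6. With overall charge -4, Fe is in the +2 oxidation state.
Fe²⁺: group 8, so d-count = 8 − 2 = 6.
The d⁶ electrons fill as t2g^6 e_g^0.
Orbital CFSE = 6(-0.4) + 0(0.6) = -2.4Δₒ = -2.4 × 29200 = -70080 cm⁻¹.
Pairing penalty: 3 pairs vs 1 in the high-spin reference → 2 extra × P = 49220 cm⁻¹.
Combining: -70080 + 49220 = -20860 cm⁻¹.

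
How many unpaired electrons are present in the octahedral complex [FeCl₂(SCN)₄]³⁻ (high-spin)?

Ligand charges: 2×(-1) from Cl⁻ and 4×(-1) from SCN⁻ sum to -6; with overall charge -3, Fe is +3.
Group 8 minus oxidation state +3 gives a d⁵ configuration for Fe³⁺.
Configuration: t2g^3 e_g^2, giving 5 unpaired electrons.

5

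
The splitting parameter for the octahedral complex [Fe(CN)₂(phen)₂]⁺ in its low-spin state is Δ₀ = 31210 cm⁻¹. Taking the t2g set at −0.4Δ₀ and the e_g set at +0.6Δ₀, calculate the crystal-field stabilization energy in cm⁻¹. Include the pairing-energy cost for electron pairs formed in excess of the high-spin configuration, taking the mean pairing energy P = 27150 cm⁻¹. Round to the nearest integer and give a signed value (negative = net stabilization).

-8120

Ligand charges: 2×(-1) from CN⁻ and 2×(+0) from phen sum to -2; with overall charge +1, Fe is +3.
Fe³⁺: group 8, so d-count = 8 − 3 = 5.
Electron filling gives t2g^5 e_g^0.
The orbital stabilization is -2.0Δ₀ = -2.0 × 31210 = -62420 cm⁻¹.
High-spin d⁵ would be t2g^3 e_g^2 with 0 pairs; low-spin has 2, so 2 excess pairs cost +2P = +54300 cm⁻¹.
Net CFSE = -62420 + 54300 = -8120 cm⁻¹.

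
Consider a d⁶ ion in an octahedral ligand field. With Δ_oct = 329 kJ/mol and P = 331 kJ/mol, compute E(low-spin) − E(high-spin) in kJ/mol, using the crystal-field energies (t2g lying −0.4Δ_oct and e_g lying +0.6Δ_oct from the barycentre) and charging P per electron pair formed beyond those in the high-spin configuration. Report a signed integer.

High-spin: t2g^4 e_g^2, CFSE = -0.4Δ_oct = -132 kJ/mol.
Low-spin t2g^6 e_g^0 gives -2.4Δ_oct = -790 kJ/mol, but forming 2 extra pairs costs 2P = 662 kJ/mol, so E(LS) = -790 + 662 = -128 kJ/mol.
The difference is -128 − (-132) = 4 kJ/mol, so high-spin lies lower.

4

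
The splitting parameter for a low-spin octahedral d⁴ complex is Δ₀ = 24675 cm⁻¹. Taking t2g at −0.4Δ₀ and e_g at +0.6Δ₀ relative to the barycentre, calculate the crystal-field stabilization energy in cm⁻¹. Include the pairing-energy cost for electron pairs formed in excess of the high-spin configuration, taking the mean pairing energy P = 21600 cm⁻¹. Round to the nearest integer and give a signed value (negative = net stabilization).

Configuration: t2g^4 e_g^0.
Orbital CFSE = 4(-0.4) + 0(0.6) = -1.6Δ₀ = -1.6 × 24675 = -39480 cm⁻¹.
High-spin d⁴ would be t2g^3 e_g^1 with 0 pairs; low-spin has 1, so 1 excess pair costs +1P = +21600 cm⁻¹.
Overall CFSE = -39480 + 21600 = -17880 cm⁻¹.

-17880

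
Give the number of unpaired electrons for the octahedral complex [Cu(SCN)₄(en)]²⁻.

Ligand charges: 4×(-1) from SCN⁻ and 1×(+0) from en sum to -4; with overall charge -2, Cu is +2.
Group 11 minus oxidation state +2 gives a d⁹ configuration for Cu²⁺.
Configuration: t2g^6 e_g^3, giving 1 unpaired electron.

1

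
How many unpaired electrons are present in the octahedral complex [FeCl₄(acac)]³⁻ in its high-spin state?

4

Ligand charges: 4×(-1) from Cl⁻ and 1×(-1) from acac⁻ sum to -5; with overall charge -3, Fe is +2.
Fe sits in group 8; removing 2 electrons leaves Fe²⁺ with 8 − 2 = 6 d electrons.
Configuration: t₂g⁴ eg², giving 4 unpaired electrons.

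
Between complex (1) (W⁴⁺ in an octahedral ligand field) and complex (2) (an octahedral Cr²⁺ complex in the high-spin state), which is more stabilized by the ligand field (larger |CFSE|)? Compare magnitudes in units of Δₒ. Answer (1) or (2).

(1)

(1): Group 6 minus oxidation state +4 gives a d² configuration for W⁴⁺; For octahedral d² the high- and low-spin configurations coincide; t2g^2 e_g^0, CFSE = -0.8Δₒ.
(2): Group 6 minus oxidation state +2 gives a d⁴ configuration for Cr²⁺; t2g^3 e_g^1, CFSE = -0.6Δₒ.
So (1) has the larger |CFSE|.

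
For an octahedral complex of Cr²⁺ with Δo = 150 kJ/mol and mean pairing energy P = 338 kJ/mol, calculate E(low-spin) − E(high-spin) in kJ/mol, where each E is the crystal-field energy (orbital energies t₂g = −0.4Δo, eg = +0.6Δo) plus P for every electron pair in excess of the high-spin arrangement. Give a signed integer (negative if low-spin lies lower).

Cr is in group 6, so Cr²⁺ is d⁴ (6 − 2 = 4).
In the high-spin limit (t₂g³ eg¹) the orbital term is -0.6Δo = -90 kJ/mol, with no excess pairing.
For low-spin the configuration is t₂g⁴ eg⁰: orbital energy -1.6 × 150 = -240 kJ/mol, and 1 additional pair relative to high-spin adds 338 kJ/mol, giving 98 kJ/mol.
Thus E(LS) − E(HS) = 188 kJ/mol.

188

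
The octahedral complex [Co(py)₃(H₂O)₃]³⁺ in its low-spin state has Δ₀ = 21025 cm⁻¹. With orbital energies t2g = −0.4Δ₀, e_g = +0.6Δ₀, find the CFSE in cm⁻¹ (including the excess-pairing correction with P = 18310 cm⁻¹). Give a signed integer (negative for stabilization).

Ligand charges: 3×(+0) from py and 3×(+0) from H₂O sum to +0; with overall charge +3, Co is +3.
Co sits in group 9; removing 3 electrons leaves Co³⁺ with 9 − 3 = 6 d electrons.
The d⁶ electrons fill as t2g^6 e_g^0.
The orbital stabilization is -2.4Δ₀ = -2.4 × 21025 = -50460 cm⁻¹.
Pairing penalty: 3 pairs vs 1 in the high-spin reference → 2 extra × P = 36620 cm⁻¹.
Combining: -50460 + 36620 = -13840 cm⁻¹.

-13840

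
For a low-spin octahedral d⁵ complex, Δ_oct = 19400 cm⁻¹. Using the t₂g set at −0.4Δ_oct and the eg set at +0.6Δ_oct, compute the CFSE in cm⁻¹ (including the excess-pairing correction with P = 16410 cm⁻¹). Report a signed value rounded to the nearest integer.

Configuration: t₂g⁵ eg⁰.
CFSE(orbital) = 5×(-0.4Δ_oct) + 0×(0.6Δ_oct) = -2.0Δ_oct; with Δ_oct = 19400 cm⁻¹ that is -38800 cm⁻¹.
Relative to high-spin t₂g³ eg² (0 paired), the low-spin configuration has 2 additional pairs, contributing +2 × 16410 = +32820 cm⁻¹.
Overall CFSE = -38800 + 32820 = -5980 cm⁻¹.

-5980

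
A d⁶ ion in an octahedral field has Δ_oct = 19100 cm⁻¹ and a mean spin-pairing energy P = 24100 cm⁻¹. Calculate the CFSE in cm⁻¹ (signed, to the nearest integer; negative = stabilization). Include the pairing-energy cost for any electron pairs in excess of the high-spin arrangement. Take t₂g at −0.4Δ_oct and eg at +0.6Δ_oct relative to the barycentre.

-7640

With Δ_oct < P the complex is high-spin.
Filling d⁶ accordingly: t₂g⁴ eg².
Orbital CFSE = -0.4Δ_oct = -0.4 × 19100 = -7640 cm⁻¹.
High-spin has no excess pairs, so no pairing correction applies.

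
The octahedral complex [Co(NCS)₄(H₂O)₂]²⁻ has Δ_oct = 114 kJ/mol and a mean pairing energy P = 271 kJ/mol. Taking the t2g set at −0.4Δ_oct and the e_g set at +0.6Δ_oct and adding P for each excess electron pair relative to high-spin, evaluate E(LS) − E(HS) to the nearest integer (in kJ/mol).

157

Ligand charges: 4×(-1) from NCS⁻ and 2×(+0) from H₂O sum to -4; with overall charge -2, Co is +2.
Co is in group 9, so Co²⁺ is d⁷ (9 − 2 = 7).
High-spin d⁷ fills as t2g^5 e_g^2 with CFSE 5(−0.4) + 2(+0.6) = -0.8Δ_oct = -91 kJ/mol.
Low-spin: t2g^6 e_g^1, orbital CFSE = -1.8Δ_oct = -205 kJ/mol; plus 1 excess pair × P = +271 kJ/mol; total 66 kJ/mol.
Thus E(LS) − E(HS) = 157 kJ/mol.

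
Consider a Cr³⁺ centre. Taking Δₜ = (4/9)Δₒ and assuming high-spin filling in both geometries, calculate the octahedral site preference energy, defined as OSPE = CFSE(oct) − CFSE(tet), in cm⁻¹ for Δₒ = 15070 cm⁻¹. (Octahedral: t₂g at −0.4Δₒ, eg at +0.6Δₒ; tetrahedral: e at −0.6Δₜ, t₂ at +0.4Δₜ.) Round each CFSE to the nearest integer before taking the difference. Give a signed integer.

Cr is in group 6, so Cr³⁺ is d³ (6 − 3 = 3).
In an octahedral site d³ (HS) is t2g^3 e_g^0, giving CFSE(oct) = -1.2Δₒ = -18084 cm⁻¹.
Tetrahedral e^2 t2^1 gives -0.8Δₜ = -0.8 × (4/9) × 15070 = -5358 cm⁻¹.
OSPE = CFSE(oct) − CFSE(tet) = -18084 − (-5358) = -12726 cm⁻¹.

-12726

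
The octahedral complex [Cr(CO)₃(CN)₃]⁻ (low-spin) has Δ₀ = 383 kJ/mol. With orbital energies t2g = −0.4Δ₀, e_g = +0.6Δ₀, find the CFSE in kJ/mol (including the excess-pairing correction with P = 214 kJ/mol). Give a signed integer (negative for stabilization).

Ligand charges: 3×(+0) from CO and 3×(-1) from CN⁻ sum to -3; with overall charge -1, Cr is +2.
Cr is in group 6, so Cr²⁺ is d⁴ (6 − 2 = 4).
Electron filling gives t2g^4 e_g^0.
The orbital stabilization is -1.6Δ₀ = -1.6 × 383 = -613 kJ/mol.
Pairing penalty: 1 pair vs 0 in the high-spin reference → 1 extra × P = 214 kJ/mol.
Net CFSE = -613 + 214 = -399 kJ/mol.

-399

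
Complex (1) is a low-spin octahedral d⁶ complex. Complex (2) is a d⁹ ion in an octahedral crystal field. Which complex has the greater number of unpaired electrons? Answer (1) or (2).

(1): t₂g⁶ eg⁰ → 0 unpaired.
(2): t₂g⁶ eg³ → 1 unpaired.
So (2) has more unpaired electrons.

(2)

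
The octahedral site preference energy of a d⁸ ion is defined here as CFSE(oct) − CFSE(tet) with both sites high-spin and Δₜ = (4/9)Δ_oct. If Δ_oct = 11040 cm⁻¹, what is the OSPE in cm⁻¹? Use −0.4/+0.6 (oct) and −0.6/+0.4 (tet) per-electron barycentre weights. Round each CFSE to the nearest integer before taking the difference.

Octahedral (high-spin): t2g^6 e_g^2, CFSE = 6(−0.4) + 2(+0.6) = -1.2Δ_oct = -1.2 × 11040 = -13248 cm⁻¹.
In a tetrahedral site the filling is e^4 t2^4: CFSE(tet) = -0.8Δₜ = -0.8 × (4/9)(11040) = -3925 cm⁻¹.
OSPE = -13248 − (-3925) = -9323 cm⁻¹.

-9323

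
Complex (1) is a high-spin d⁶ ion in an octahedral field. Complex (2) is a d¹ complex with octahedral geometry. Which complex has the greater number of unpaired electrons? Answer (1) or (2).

(1): t₂g⁴ eg² → 4 unpaired.
(2): t2g^1 e_g^0 → 1 unpaired.
So (1) has more unpaired electrons.

(1)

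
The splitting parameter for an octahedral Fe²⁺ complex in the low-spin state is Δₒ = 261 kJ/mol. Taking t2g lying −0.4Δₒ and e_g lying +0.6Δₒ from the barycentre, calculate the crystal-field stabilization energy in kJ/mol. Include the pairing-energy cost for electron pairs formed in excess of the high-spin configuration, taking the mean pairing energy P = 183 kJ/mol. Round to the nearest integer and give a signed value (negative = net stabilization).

-260

Fe is in group 8, so Fe²⁺ is d⁶ (8 − 2 = 6).
Configuration: t2g^6 e_g^0.
CFSE(orbital) = 6×(-0.4Δₒ) + 0×(0.6Δₒ) = -2.4Δₒ; with Δₒ = 261 kJ/mol that is -626 kJ/mol.
Relative to high-spin t2g^4 e_g^2 (1 paired), the low-spin configuration has 2 additional pairs, contributing +2 × 183 = +366 kJ/mol.
Net CFSE = -626 + 366 = -260 kJ/mol.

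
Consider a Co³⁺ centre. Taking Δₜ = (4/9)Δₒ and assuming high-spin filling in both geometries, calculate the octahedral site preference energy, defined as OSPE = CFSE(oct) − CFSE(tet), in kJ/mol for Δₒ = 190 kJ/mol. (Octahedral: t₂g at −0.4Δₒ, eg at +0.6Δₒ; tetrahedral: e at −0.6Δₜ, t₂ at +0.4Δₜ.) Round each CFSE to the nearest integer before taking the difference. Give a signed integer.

-25

Co is in group 9, so Co³⁺ is d⁶ (9 − 3 = 6).
Octahedral (high-spin): t2g^4 e_g^2, CFSE = 4(−0.4) + 2(+0.6) = -0.4Δₒ = -0.4 × 190 = -76 kJ/mol.
Tetrahedral e^3 t2^3 gives -0.6Δₜ = -0.6 × (4/9) × 190 = -51 kJ/mol.
OSPE = CFSE(oct) − CFSE(tet) = -76 − (-51) = -25 kJ/mol.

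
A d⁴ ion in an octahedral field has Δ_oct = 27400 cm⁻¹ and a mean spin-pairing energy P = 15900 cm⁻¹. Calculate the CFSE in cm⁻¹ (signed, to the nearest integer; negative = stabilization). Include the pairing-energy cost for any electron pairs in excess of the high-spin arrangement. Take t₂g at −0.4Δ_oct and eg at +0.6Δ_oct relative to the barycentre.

-27940

Δ_oct > P, so pairing is preferred: the ground state is low-spin.
Configuration: t₂g⁴ eg⁰.
Orbital CFSE = -1.6Δ_oct = -1.6 × 27400 = -43840 cm⁻¹.
Excess pairs vs high-spin: 1 − 0 = 1; pairing cost = +15900 cm⁻¹.
Net CFSE = -43840 + 15900 = -27940 cm⁻¹.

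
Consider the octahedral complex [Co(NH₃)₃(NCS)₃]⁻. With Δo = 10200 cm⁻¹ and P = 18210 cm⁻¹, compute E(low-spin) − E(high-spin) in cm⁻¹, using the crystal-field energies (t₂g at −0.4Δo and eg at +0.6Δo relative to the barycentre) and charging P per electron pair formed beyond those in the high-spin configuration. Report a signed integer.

8010

Ligand charges: 3×(+0) from NH₃ and 3×(-1) from NCS⁻ sum to -3; with overall charge -1, Co is +2.
Co sits in group 9; removing 2 electrons leaves Co²⁺ with 9 − 2 = 7 d electrons.
In the high-spin limit (t₂g⁵ eg²) the orbital term is -0.8Δo = -8160 cm⁻¹, with no excess pairing.
Low-spin: t₂g⁶ eg¹, orbital CFSE = -1.8Δo = -18360 cm⁻¹; plus 1 excess pair × P = +18210 cm⁻¹; total -150 cm⁻¹.
Thus E(LS) − E(HS) = 8010 cm⁻¹.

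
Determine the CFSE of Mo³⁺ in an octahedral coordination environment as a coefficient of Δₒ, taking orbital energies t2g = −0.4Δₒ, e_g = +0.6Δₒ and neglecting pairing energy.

-1.2 Δₒ

Group 6 minus oxidation state +3 gives a d³ configuration for Mo³⁺.
Configuration: t2g^3 e_g^0.
CFSE = 3(-0.4Δₒ) + 0(0.6Δₒ) = -1.2Δₒ + 0.0Δₒ = -1.2Δₒ.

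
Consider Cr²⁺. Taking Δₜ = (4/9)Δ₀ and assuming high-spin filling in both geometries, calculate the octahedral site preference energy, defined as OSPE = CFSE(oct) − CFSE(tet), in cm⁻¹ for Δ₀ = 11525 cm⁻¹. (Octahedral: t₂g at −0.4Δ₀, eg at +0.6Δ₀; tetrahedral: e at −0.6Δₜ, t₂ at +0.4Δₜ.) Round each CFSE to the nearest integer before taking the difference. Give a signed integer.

Cr²⁺: group 6, so d-count = 6 − 2 = 4.
In an octahedral site d⁴ (HS) is t2g^3 e_g^1, giving CFSE(oct) = -0.6Δ₀ = -6915 cm⁻¹.
In a tetrahedral site the filling is e^2 t2^2: CFSE(tet) = -0.4Δₜ = -0.4 × (4/9)(11525) = -2049 cm⁻¹.
OSPE = CFSE(oct) − CFSE(tet) = -6915 − (-2049) = -4866 cm⁻¹.

-4866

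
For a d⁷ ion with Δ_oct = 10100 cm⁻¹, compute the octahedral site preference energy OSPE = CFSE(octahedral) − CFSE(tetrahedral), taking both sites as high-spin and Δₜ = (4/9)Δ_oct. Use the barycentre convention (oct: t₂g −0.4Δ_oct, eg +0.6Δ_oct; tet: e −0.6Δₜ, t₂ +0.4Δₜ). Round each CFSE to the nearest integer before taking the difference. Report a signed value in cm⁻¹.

-2693

Octahedral (high-spin): t2g^5 e_g^2, CFSE = 5(−0.4) + 2(+0.6) = -0.8Δ_oct = -0.8 × 10100 = -8080 cm⁻¹.
In a tetrahedral site the filling is e^4 t2^3: CFSE(tet) = -1.2Δₜ = -1.2 × (4/9)(10100) = -5387 cm⁻¹.
OSPE = CFSE(oct) − CFSE(tet) = -8080 − (-5387) = -2693 cm⁻¹.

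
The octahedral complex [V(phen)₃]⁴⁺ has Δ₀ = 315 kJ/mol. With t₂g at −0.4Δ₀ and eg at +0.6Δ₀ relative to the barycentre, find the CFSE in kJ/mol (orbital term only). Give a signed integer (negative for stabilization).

phen is neutral, so the +4 overall charge sits on V: oxidation state +4.
V⁴⁺: group 5, so d-count = 5 − 4 = 1.
Electron filling gives t₂g¹ eg⁰.
CFSE(orbital) = 1×(-0.4Δ₀) + 0×(0.6Δ₀) = -0.4Δ₀; with Δ₀ = 315 kJ/mol that is -126 kJ/mol.

-126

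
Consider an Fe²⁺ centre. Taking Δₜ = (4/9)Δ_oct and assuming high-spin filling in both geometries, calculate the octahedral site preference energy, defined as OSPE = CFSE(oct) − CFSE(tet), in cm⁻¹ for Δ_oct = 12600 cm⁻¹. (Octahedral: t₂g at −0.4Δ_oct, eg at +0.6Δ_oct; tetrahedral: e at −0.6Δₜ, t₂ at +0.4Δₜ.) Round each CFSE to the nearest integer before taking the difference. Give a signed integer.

-1680

Fe is in group 8, so Fe²⁺ is d⁶ (8 − 2 = 6).
In an octahedral site d⁶ (HS) is t2g^4 e_g^2, giving CFSE(oct) = -0.4Δ_oct = -5040 cm⁻¹.
In a tetrahedral site the filling is e^3 t2^3: CFSE(tet) = -0.6Δₜ = -0.6 × (4/9)(12600) = -3360 cm⁻¹.
OSPE = -5040 − (-3360) = -1680 cm⁻¹.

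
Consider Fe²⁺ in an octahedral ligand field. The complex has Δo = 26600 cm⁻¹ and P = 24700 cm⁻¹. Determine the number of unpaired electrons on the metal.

Group 8 minus oxidation state +2 gives a d⁶ configuration for Fe²⁺.
Δo > P, so pairing is preferred: the ground state is low-spin.
Filling d⁶ accordingly: t₂g⁶ eg⁰.
Unpaired electrons: 0.

0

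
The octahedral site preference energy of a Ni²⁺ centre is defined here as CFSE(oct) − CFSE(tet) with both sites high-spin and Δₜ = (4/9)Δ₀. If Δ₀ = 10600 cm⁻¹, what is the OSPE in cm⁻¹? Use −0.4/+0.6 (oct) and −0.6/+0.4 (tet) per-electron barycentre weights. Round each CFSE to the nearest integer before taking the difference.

Ni is in group 10, so Ni²⁺ is d⁸ (10 − 2 = 8).
In an octahedral site d⁸ (HS) is t₂g⁶ eg², giving CFSE(oct) = -1.2Δ₀ = -12720 cm⁻¹.
In a tetrahedral site the filling is e⁴ t₂⁴: CFSE(tet) = -0.8Δₜ = -0.8 × (4/9)(10600) = -3769 cm⁻¹.
OSPE = -12720 − (-3769) = -8951 cm⁻¹.

-8951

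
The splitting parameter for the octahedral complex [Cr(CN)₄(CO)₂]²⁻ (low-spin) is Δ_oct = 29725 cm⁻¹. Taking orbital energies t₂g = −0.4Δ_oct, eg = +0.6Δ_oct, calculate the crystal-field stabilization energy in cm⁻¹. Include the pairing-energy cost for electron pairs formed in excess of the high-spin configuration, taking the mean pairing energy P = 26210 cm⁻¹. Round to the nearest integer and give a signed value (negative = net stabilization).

-21350

Ligand charges: 4×(-1) from CN⁻ and 2×(+0) from CO sum to -4; with overall charge -2, Cr is +2.
Cr²⁺: group 6, so d-count = 6 − 2 = 4.
Configuration: t₂g⁴ eg⁰.
The orbital stabilization is -1.6Δ_oct = -1.6 × 29725 = -47560 cm⁻¹.
Pairing penalty: 1 pair vs 0 in the high-spin reference → 1 extra × P = 26210 cm⁻¹.
Net CFSE = -47560 + 26210 = -21350 cm⁻¹.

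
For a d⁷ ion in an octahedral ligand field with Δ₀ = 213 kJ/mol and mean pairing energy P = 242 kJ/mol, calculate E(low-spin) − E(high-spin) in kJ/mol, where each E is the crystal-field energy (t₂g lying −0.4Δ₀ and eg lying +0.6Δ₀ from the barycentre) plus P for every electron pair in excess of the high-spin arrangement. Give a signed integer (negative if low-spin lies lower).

29

High-spin d⁷ fills as t₂g⁵ eg² with CFSE 5(−0.4) + 2(+0.6) = -0.8Δ₀ = -170 kJ/mol.
For low-spin the configuration is t₂g⁶ eg¹: orbital energy -1.8 × 213 = -383 kJ/mol, and 1 additional pair relative to high-spin adds 242 kJ/mol, giving -141 kJ/mol.
E(LS) − E(HS) = -141 − (-170) = 29 kJ/mol.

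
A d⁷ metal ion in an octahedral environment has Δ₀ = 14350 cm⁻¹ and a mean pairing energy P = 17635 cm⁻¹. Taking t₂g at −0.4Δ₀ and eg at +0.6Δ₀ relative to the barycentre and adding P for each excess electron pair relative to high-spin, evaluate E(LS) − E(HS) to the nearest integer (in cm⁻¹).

3285

High-spin d⁷ fills as t₂g⁵ eg² with CFSE 5(−0.4) + 2(+0.6) = -0.8Δ₀ = -11480 cm⁻¹.
Low-spin t₂g⁶ eg¹ gives -1.8Δ₀ = -25830 cm⁻¹, but forming 1 extra pair costs 1P = 17635 cm⁻¹, so E(LS) = -25830 + 17635 = -8195 cm⁻¹.
The difference is -8195 − (-11480) = 3285 cm⁻¹, so high-spin lies lower.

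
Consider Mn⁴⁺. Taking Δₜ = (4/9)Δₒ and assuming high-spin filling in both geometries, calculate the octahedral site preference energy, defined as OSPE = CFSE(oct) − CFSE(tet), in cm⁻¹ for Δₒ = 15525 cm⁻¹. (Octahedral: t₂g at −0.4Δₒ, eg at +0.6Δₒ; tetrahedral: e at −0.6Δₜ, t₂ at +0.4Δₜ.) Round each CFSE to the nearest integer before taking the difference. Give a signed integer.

Mn sits in group 7; removing 4 electrons leaves Mn⁴⁺ with 7 − 4 = 3 d electrons.
Octahedral high-spin t₂g³ eg⁰: CFSE = -1.2 × 15525 = -18630 cm⁻¹.
Tetrahedral e² t₂¹ gives -0.8Δₜ = -0.8 × (4/9) × 15525 = -5520 cm⁻¹.
OSPE = -18630 − (-5520) = -13110 cm⁻¹.

-13110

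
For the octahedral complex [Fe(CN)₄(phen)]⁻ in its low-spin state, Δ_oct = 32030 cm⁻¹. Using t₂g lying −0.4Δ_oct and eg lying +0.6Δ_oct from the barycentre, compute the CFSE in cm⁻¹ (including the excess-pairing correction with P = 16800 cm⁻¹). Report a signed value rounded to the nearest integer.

Ligand charges: 4×(-1) from CN⁻ and 1×(+0) from phen sum to -4; with overall charge -1, Fe is +3.
Fe³⁺: group 8, so d-count = 8 − 3 = 5.
Electron filling gives t₂g⁵ eg⁰.
The orbital stabilization is -2.0Δ_oct = -2.0 × 32030 = -64060 cm⁻¹.
Pairing penalty: 2 pairs vs 0 in the high-spin reference → 2 extra × P = 33600 cm⁻¹.
Net CFSE = -64060 + 33600 = -30460 cm⁻¹.

-30460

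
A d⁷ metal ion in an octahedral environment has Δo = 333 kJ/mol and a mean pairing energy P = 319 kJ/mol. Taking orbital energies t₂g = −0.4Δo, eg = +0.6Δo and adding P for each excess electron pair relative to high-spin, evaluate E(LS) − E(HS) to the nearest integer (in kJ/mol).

-14

In the high-spin limit (t₂g⁵ eg²) the orbital term is -0.8Δo = -266 kJ/mol, with no excess pairing.
Low-spin: t₂g⁶ eg¹, orbital CFSE = -1.8Δo = -599 kJ/mol; plus 1 excess pair × P = +319 kJ/mol; total -280 kJ/mol.
E(LS) − E(HS) = -280 − (-266) = -14 kJ/mol.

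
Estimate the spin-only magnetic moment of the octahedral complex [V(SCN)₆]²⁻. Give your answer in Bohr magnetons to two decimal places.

Each SCN⁻ contributes -1; 6 × (-1) = -6. With overall charge -2, V is in the +4 oxidation state.
V⁴⁺: group 5, so d-count = 5 − 4 = 1.
Configuration: t₂g¹ eg⁰ → 1 unpaired electron.
μ(spin-only) = √[1(1+2)] = √3 ≈ 1.73 Bohr magnetons.

1.73 Bohr magnetons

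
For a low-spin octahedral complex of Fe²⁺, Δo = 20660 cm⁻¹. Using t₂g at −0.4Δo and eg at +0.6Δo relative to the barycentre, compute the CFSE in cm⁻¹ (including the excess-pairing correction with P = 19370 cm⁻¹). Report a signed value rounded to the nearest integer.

-10844

Fe sits in group 8; removing 2 electrons leaves Fe²⁺ with 8 − 2 = 6 d electrons.
Configuration: t₂g⁶ eg⁰.
Orbital CFSE = 6(-0.4) + 0(0.6) = -2.4Δo = -2.4 × 20660 = -49584 cm⁻¹.
Pairing penalty: 3 pairs vs 1 in the high-spin reference → 2 extra × P = 38740 cm⁻¹.
Combining: -49584 + 38740 = -10844 cm⁻¹.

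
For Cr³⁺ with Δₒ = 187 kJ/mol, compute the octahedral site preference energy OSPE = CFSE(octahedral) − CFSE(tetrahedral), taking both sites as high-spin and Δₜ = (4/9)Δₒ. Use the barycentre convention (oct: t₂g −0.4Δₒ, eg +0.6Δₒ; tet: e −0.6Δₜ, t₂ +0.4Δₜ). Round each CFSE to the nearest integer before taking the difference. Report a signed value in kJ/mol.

-158

Cr³⁺: group 6, so d-count = 6 − 3 = 3.
Octahedral high-spin t₂g³ eg⁰: CFSE = -1.2 × 187 = -224 kJ/mol.
In a tetrahedral site the filling is e² t₂¹: CFSE(tet) = -0.8Δₜ = -0.8 × (4/9)(187) = -66 kJ/mol.
OSPE = -224 − (-66) = -158 kJ/mol.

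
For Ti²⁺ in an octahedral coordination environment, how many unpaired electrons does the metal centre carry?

2

Group 4 minus oxidation state +2 gives a d² configuration for Ti²⁺.
Configuration: t₂g² eg⁰, giving 2 unpaired electrons.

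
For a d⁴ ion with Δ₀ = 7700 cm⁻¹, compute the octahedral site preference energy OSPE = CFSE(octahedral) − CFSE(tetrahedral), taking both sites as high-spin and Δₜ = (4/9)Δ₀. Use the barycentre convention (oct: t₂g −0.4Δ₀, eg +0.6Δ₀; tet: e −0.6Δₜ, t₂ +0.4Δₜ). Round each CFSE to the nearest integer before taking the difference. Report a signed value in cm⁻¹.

Octahedral high-spin t₂g³ eg¹: CFSE = -0.6 × 7700 = -4620 cm⁻¹.
In a tetrahedral site the filling is e² t₂²: CFSE(tet) = -0.4Δₜ = -0.4 × (4/9)(7700) = -1369 cm⁻¹.
Subtracting, OSPE = -4620 − (-1369) = -3251 cm⁻¹.

-3251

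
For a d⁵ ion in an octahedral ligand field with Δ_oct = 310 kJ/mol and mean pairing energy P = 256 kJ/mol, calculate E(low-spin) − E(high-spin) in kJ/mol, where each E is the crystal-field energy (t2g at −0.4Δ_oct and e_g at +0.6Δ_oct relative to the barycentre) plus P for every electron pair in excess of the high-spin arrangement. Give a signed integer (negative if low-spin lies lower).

-108

High-spin d⁵ fills as t2g^3 e_g^2 with CFSE 3(−0.4) + 2(+0.6) = 0.0Δ_oct = 0 kJ/mol.
Low-spin: t2g^5 e_g^0, orbital CFSE = -2.0Δ_oct = -620 kJ/mol; plus 2 excess pairs × P = +512 kJ/mol; total -108 kJ/mol.
The difference is -108 − (0) = -108 kJ/mol, so low-spin lies lower.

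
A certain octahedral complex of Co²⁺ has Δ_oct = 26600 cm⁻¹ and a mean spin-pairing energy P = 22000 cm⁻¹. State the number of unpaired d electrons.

1

Co sits in group 9; removing 2 electrons leaves Co²⁺ with 9 − 2 = 7 d electrons.
Here Δ_oct > P (26600 > 22000), so the low-spin state is favoured.
Configuration: t₂g⁶ eg¹.
Unpaired electrons: 1.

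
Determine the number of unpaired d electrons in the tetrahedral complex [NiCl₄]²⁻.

Each Cl⁻ contributes -1; 4 × (-1) = -4. With overall charge -2, Ni is in the +2 oxidation state.
Ni is in group 10, so Ni²⁺ is d⁸ (10 − 2 = 8).
With tetrahedral geometry the complex is necessarily high-spin.
Configuration: e^4 t2^4, giving 2 unpaired electrons.

2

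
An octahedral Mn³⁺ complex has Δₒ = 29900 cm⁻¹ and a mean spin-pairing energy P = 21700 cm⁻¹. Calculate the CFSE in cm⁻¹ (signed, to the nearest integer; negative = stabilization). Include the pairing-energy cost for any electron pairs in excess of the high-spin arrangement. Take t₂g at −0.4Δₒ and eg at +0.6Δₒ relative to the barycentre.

-26140

Mn sits in group 7; removing 3 electrons leaves Mn³⁺ with 7 − 3 = 4 d electrons.
Δₒ > P, so pairing is preferred: the ground state is low-spin.
Filling d⁴ accordingly: t₂g⁴ eg⁰.
Orbital CFSE = -1.6Δₒ = -1.6 × 29900 = -47840 cm⁻¹.
Excess pairs vs high-spin: 1 − 0 = 1; pairing cost = +21700 cm⁻¹.
Net CFSE = -47840 + 21700 = -26140 cm⁻¹.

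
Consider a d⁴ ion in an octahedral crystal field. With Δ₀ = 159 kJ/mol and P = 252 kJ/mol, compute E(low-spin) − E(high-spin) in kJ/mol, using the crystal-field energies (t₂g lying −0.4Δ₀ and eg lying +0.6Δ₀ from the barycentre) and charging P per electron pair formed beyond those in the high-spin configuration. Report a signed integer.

In the high-spin limit (t₂g³ eg¹) the orbital term is -0.6Δ₀ = -95 kJ/mol, with no excess pairing.
Low-spin t₂g⁴ eg⁰ gives -1.6Δ₀ = -254 kJ/mol, but forming 1 extra pair costs 1P = 252 kJ/mol, so E(LS) = -254 + 252 = -2 kJ/mol.
E(LS) − E(HS) = -2 − (-95) = 93 kJ/mol.

93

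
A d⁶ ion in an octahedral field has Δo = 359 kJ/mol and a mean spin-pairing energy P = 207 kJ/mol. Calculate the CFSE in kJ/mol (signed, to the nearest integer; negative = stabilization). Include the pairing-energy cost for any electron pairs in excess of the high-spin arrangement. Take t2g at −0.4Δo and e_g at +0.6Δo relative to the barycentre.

Δo > P, so pairing is preferred: the ground state is low-spin.
That gives t2g^6 e_g^0.
Orbital CFSE = -2.4Δo = -2.4 × 359 = -862 kJ/mol.
Excess pairs vs high-spin: 3 − 1 = 2; pairing cost = +414 kJ/mol.
Net CFSE = -862 + 414 = -448 kJ/mol.

-448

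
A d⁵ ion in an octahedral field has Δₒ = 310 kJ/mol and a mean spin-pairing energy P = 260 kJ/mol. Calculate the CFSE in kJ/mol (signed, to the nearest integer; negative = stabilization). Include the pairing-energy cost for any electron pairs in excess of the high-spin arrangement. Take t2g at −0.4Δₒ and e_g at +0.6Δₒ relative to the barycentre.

-100

With Δₒ > P the complex is low-spin.
Configuration: t2g^5 e_g^0.
Orbital CFSE = -2.0Δₒ = -2.0 × 310 = -620 kJ/mol.
Excess pairs vs high-spin: 2 − 0 = 2; pairing cost = +520 kJ/mol.
Net CFSE = -620 + 520 = -100 kJ/mol.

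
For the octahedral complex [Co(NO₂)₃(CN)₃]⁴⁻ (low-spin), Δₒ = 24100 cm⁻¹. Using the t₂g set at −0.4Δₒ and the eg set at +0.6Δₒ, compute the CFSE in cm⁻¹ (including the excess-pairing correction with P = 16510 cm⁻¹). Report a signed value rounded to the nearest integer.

Ligand charges: 3×(-1) from NO₂⁻ and 3×(-1) from CN⁻ sum to -6; with overall charge -4, Co is +2.
Group 9 minus oxidation state +2 gives a d⁷ configuration for Co²⁺.
The d⁷ electrons fill as t₂g⁶ eg¹.
Orbital CFSE = 6(-0.4) + 1(0.6) = -1.8Δₒ = -1.8 × 24100 = -43380 cm⁻¹.
High-spin d⁷ would be t₂g⁵ eg² with 2 pairs; low-spin has 3, so 1 excess pair costs +1P = +16510 cm⁻¹.
Net CFSE = -43380 + 16510 = -26870 cm⁻¹.

-26870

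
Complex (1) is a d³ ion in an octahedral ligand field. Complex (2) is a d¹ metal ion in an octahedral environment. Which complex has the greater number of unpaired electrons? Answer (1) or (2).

(1)

(1): For octahedral d³ the high- and low-spin configurations coincide; t2g^3 e_g^0 → 3 unpaired.
(2): t₂g¹ eg⁰ → 1 unpaired.
So (1) has more unpaired electrons.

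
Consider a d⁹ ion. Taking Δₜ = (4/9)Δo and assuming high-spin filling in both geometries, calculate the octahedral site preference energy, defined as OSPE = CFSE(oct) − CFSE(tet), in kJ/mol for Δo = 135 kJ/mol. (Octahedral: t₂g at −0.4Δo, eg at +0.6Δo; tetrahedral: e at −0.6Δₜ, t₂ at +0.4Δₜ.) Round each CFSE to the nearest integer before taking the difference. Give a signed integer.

-57

Octahedral high-spin t₂g⁶ eg³: CFSE = -0.6 × 135 = -81 kJ/mol.
Tetrahedral e⁴ t₂⁵ gives -0.4Δₜ = -0.4 × (4/9) × 135 = -24 kJ/mol.
Subtracting, OSPE = -81 − (-24) = -57 kJ/mol.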